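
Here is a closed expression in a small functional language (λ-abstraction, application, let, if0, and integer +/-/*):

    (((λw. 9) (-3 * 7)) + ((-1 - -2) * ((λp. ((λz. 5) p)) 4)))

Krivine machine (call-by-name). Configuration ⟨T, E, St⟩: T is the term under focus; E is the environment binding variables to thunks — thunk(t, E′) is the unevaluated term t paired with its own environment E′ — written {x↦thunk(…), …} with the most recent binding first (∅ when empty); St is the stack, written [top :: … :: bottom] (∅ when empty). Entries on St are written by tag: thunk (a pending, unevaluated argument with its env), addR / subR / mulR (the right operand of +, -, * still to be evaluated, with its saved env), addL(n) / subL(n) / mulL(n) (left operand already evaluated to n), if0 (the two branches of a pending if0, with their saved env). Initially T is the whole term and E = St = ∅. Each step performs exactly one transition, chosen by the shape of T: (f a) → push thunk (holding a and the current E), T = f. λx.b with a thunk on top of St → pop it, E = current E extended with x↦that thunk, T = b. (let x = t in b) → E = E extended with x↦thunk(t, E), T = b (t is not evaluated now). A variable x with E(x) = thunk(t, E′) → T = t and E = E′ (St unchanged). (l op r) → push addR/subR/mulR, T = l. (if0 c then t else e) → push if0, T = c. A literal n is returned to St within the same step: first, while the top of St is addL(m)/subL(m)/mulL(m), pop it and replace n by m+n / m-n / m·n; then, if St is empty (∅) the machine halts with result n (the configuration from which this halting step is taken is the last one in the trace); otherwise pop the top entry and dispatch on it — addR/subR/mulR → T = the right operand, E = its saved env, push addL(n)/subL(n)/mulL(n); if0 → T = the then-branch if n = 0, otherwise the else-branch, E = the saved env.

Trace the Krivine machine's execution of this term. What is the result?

Answer: 14

Derivation:
[0] ⟨T=(((λw. 9) (-3 * 7)) + ((-1 - -2) * ((λp. ((λz. 5) p)) 4))); E=∅; St=∅⟩
[1] ⟨T=((λw. 9) (-3 * 7)); E=∅; St=[addR]⟩
[2] ⟨T=(λw. 9); E=∅; St=[thunk :: addR]⟩
[3] ⟨T=9; E={w↦thunk((-3 * 7), ∅)}; St=[addR]⟩
[4] ⟨T=((-1 - -2) * ((λp. ((λz. 5) p)) 4)); E=∅; St=[addL(9)]⟩
[5] ⟨T=(-1 - -2); E=∅; St=[mulR :: addL(9)]⟩
[6] ⟨T=-1; E=∅; St=[subR :: mulR :: addL(9)]⟩
[7] ⟨T=-2; E=∅; St=[subL(-1) :: mulR :: addL(9)]⟩
[8] ⟨T=((λp. ((λz. 5) p)) 4); E=∅; St=[mulL(1) :: addL(9)]⟩
[9] ⟨T=(λp. ((λz. 5) p)); E=∅; St=[thunk :: mulL(1) :: addL(9)]⟩
[10] ⟨T=((λz. 5) p); E={p↦thunk(4, ∅)}; St=[mulL(1) :: addL(9)]⟩
[11] ⟨T=(λz. 5); E={p↦thunk(4, ∅)}; St=[thunk :: mulL(1) :: addL(9)]⟩
[12] ⟨T=5; E={z↦thunk(p, {p↦thunk(4, ∅)}), p↦thunk(4, ∅)}; St=[mulL(1) :: addL(9)]⟩
→ final value 14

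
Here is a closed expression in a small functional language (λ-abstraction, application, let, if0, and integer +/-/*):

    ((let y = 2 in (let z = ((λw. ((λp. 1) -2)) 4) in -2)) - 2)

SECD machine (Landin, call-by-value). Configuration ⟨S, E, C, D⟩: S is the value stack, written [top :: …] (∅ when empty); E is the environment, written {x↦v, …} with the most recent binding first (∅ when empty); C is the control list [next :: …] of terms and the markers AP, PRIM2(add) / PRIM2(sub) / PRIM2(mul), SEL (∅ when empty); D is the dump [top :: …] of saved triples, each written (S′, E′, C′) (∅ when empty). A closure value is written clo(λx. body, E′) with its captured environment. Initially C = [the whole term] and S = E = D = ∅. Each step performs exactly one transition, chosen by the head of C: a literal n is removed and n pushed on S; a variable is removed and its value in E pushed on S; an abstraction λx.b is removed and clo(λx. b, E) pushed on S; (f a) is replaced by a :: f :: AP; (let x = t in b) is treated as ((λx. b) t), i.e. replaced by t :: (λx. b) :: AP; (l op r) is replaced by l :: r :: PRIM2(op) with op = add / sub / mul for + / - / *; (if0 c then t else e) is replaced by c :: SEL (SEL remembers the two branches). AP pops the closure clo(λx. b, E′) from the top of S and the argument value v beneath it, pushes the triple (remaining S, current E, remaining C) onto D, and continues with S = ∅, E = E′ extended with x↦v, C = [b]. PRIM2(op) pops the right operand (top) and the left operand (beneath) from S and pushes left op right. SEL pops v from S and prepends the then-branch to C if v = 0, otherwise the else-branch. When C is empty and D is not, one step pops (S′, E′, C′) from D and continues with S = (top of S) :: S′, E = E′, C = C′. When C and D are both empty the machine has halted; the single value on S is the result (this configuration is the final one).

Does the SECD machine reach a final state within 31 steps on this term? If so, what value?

step 0: [S=∅ | E=∅ | C=[((let y = 2 in (let z = ((λw. ((λp. 1) -2)) 4) in -2)) - 2)] | D=∅]
step 1: [S=∅ | E=∅ | C=[(let y = 2 in (let z = ((λw. ((λp. 1) -2)) 4) in -2)) :: 2 :: PRIM2(sub)] | D=∅]
step 2: [S=∅ | E=∅ | C=[2 :: (λy. (let z = ((λw. ((λp. 1) -2)) 4) in -2)) :: AP :: 2 :: PRIM2(sub)] | D=∅]
step 3: [S=[2] | E=∅ | C=[(λy. (let z = ((λw. ((λp. 1) -2)) 4) in -2)) :: AP :: 2 :: PRIM2(sub)] | D=∅]
step 4: [S=[clo(λy. (let z = ((λw. ((λp. 1) -2)) 4) in -2), ∅) :: 2] | E=∅ | C=[AP :: 2 :: PRIM2(sub)] | D=∅]
step 5: [S=∅ | E={y↦2} | C=[(let z = ((λw. ((λp. 1) -2)) 4) in -2)] | D=[(∅, ∅, [2 :: PRIM2(sub)])]]
step 6: [S=∅ | E={y↦2} | C=[((λw. ((λp. 1) -2)) 4) :: (λz. -2) :: AP] | D=[(∅, ∅, [2 :: PRIM2(sub)])]]
step 7: [S=∅ | E={y↦2} | C=[4 :: (λw. ((λp. 1) -2)) :: AP :: (λz. -2) :: AP] | D=[(∅, ∅, [2 :: PRIM2(sub)])]]
step 8: [S=[4] | E={y↦2} | C=[(λw. ((λp. 1) -2)) :: AP :: (λz. -2) :: AP] | D=[(∅, ∅, [2 :: PRIM2(sub)])]]
step 9: [S=[clo(λw. ((λp. 1) -2), {y↦2}) :: 4] | E={y↦2} | C=[AP :: (λz. -2) :: AP] | D=[(∅, ∅, [2 :: PRIM2(sub)])]]
step 10: [S=∅ | E={w↦4, y↦2} | C=[((λp. 1) -2)] | D=[(∅, {y↦2}, [(λz. -2) :: AP]) :: (∅, ∅, [2 :: PRIM2(sub)])]]
step 11: [S=∅ | E={w↦4, y↦2} | C=[-2 :: (λp. 1) :: AP] | D=[(∅, {y↦2}, [(λz. -2) :: AP]) :: (∅, ∅, [2 :: PRIM2(sub)])]]
step 12: [S=[-2] | E={w↦4, y↦2} | C=[(λp. 1) :: AP] | D=[(∅, {y↦2}, [(λz. -2) :: AP]) :: (∅, ∅, [2 :: PRIM2(sub)])]]
step 13: [S=[clo(λp. 1, {w↦4, y↦2}) :: -2] | E={w↦4, y↦2} | C=[AP] | D=[(∅, {y↦2}, [(λz. -2) :: AP]) :: (∅, ∅, [2 :: PRIM2(sub)])]]
step 14: [S=∅ | E={p↦-2, w↦4, y↦2} | C=[1] | D=[(∅, {w↦4, y↦2}, ∅) :: (∅, {y↦2}, [(λz. -2) :: AP]) :: (∅, ∅, [2 :: PRIM2(sub)])]]
step 15: [S=[1] | E={p↦-2, w↦4, y↦2} | C=∅ | D=[(∅, {w↦4, y↦2}, ∅) :: (∅, {y↦2}, [(λz. -2) :: AP]) :: (∅, ∅, [2 :: PRIM2(sub)])]]
step 16: [S=[1] | E={w↦4, y↦2} | C=∅ | D=[(∅, {y↦2}, [(λz. -2) :: AP]) :: (∅, ∅, [2 :: PRIM2(sub)])]]
step 17: [S=[1] | E={y↦2} | C=[(λz. -2) :: AP] | D=[(∅, ∅, [2 :: PRIM2(sub)])]]
step 18: [S=[clo(λz. -2, {y↦2}) :: 1] | E={y↦2} | C=[AP] | D=[(∅, ∅, [2 :: PRIM2(sub)])]]
step 19: [S=∅ | E={z↦1, y↦2} | C=[-2] | D=[(∅, {y↦2}, ∅) :: (∅, ∅, [2 :: PRIM2(sub)])]]
step 20: [S=[-2] | E={z↦1, y↦2} | C=∅ | D=[(∅, {y↦2}, ∅) :: (∅, ∅, [2 :: PRIM2(sub)])]]
step 21: [S=[-2] | E={y↦2} | C=∅ | D=[(∅, ∅, [2 :: PRIM2(sub)])]]
step 22: [S=[-2] | E=∅ | C=[2 :: PRIM2(sub)] | D=∅]
step 23: [S=[2 :: -2] | E=∅ | C=[PRIM2(sub)] | D=∅]
step 24: [S=[-4] | E=∅ | C=∅ | D=∅]
→ final value -4

Answer: -4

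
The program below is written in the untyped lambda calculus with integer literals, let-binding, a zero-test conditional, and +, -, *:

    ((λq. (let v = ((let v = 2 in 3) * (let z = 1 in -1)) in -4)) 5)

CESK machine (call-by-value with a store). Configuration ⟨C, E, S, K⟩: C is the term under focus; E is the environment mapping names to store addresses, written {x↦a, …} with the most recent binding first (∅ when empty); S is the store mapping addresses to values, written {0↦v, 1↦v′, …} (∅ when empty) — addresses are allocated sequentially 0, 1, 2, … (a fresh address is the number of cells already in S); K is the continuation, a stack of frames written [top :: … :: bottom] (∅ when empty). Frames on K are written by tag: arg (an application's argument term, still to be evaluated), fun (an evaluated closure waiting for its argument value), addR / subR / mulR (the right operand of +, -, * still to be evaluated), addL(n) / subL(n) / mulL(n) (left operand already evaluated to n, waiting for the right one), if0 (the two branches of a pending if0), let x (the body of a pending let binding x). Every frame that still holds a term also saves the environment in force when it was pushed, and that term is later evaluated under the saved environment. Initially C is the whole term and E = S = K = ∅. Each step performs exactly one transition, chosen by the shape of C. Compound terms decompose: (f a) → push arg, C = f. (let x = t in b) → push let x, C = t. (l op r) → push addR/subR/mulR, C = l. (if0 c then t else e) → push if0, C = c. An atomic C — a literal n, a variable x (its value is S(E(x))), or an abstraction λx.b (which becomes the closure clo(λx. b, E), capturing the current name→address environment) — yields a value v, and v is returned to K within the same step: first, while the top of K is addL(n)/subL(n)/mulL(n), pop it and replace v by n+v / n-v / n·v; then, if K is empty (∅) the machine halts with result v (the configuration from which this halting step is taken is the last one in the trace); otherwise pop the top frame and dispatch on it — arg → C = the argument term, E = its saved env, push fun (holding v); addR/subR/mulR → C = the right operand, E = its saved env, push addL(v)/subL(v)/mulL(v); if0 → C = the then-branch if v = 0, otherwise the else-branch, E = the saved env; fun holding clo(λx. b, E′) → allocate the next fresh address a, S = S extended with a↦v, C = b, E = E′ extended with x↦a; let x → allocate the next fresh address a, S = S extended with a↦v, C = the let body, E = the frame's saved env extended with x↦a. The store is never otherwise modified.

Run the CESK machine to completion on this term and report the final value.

step 0: ⟨C=((λq. (let v = ((let v = 2 in 3) * (let z = 1 in -1)) in -4)) 5); E=∅; S=∅; K=∅⟩
step 1: ⟨C=(λq. (let v = ((let v = 2 in 3) * (let z = 1 in -1)) in -4)); E=∅; S=∅; K=[arg]⟩
step 2: ⟨C=5; E=∅; S=∅; K=[fun]⟩
step 3: ⟨C=(let v = ((let v = 2 in 3) * (let z = 1 in -1)) in -4); E={q↦0}; S={0↦5}; K=∅⟩
step 4: ⟨C=((let v = 2 in 3) * (let z = 1 in -1)); E={q↦0}; S={0↦5}; K=[let v]⟩
step 5: ⟨C=(let v = 2 in 3); E={q↦0}; S={0↦5}; K=[mulR :: let v]⟩
step 6: ⟨C=2; E={q↦0}; S={0↦5}; K=[let v :: mulR :: let v]⟩
step 7: ⟨C=3; E={v↦1, q↦0}; S={0↦5, 1↦2}; K=[mulR :: let v]⟩
step 8: ⟨C=(let z = 1 in -1); E={q↦0}; S={0↦5, 1↦2}; K=[mulL(3) :: let v]⟩
step 9: ⟨C=1; E={q↦0}; S={0↦5, 1↦2}; K=[let z :: mulL(3) :: let v]⟩
step 10: ⟨C=-1; E={z↦2, q↦0}; S={0↦5, 1↦2, 2↦1}; K=[mulL(3) :: let v]⟩
step 11: ⟨C=-4; E={v↦3, q↦0}; S={0↦5, 1↦2, 2↦1, 3↦-3}; K=∅⟩
→ final value -4

Answer: -4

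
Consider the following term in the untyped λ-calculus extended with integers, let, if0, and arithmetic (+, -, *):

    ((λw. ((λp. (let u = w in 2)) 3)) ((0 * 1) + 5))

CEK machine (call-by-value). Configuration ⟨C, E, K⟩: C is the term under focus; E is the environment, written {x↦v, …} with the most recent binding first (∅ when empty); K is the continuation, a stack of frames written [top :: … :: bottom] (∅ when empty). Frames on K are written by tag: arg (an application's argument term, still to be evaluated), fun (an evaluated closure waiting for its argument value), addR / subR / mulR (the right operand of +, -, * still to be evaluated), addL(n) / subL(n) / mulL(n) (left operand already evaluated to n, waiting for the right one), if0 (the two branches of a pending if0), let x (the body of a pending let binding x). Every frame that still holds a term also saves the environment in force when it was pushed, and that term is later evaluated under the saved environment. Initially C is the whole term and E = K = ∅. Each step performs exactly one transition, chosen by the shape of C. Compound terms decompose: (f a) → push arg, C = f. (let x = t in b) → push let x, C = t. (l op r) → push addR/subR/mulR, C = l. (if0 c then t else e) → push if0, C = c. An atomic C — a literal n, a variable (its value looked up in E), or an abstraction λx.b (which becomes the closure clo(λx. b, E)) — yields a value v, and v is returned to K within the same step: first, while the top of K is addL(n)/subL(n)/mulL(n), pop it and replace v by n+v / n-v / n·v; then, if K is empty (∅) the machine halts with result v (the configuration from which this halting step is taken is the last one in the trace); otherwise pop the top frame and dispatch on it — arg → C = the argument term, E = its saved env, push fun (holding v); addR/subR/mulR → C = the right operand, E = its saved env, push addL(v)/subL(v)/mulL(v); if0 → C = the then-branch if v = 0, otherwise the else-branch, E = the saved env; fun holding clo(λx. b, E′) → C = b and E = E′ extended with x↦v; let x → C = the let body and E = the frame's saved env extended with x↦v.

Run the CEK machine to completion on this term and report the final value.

t=0: <C=((λw. ((λp. (let u = w in 2)) 3)) ((0 * 1) + 5)), E=∅, K=∅>
t=1: <C=(λw. ((λp. (let u = w in 2)) 3)), E=∅, K=[arg]>
t=2: <C=((0 * 1) + 5), E=∅, K=[fun]>
t=3: <C=(0 * 1), E=∅, K=[addR :: fun]>
t=4: <C=0, E=∅, K=[mulR :: addR :: fun]>
t=5: <C=1, E=∅, K=[mulL(0) :: addR :: fun]>
t=6: <C=5, E=∅, K=[addL(0) :: fun]>
t=7: <C=((λp. (let u = w in 2)) 3), E={w↦5}, K=∅>
t=8: <C=(λp. (let u = w in 2)), E={w↦5}, K=[arg]>
t=9: <C=3, E={w↦5}, K=[fun]>
t=10: <C=(let u = w in 2), E={p↦3, w↦5}, K=∅>
t=11: <C=w, E={p↦3, w↦5}, K=[let u]>
t=12: <C=2, E={u↦5, p↦3, w↦5}, K=∅>
→ final value 2

Answer: 2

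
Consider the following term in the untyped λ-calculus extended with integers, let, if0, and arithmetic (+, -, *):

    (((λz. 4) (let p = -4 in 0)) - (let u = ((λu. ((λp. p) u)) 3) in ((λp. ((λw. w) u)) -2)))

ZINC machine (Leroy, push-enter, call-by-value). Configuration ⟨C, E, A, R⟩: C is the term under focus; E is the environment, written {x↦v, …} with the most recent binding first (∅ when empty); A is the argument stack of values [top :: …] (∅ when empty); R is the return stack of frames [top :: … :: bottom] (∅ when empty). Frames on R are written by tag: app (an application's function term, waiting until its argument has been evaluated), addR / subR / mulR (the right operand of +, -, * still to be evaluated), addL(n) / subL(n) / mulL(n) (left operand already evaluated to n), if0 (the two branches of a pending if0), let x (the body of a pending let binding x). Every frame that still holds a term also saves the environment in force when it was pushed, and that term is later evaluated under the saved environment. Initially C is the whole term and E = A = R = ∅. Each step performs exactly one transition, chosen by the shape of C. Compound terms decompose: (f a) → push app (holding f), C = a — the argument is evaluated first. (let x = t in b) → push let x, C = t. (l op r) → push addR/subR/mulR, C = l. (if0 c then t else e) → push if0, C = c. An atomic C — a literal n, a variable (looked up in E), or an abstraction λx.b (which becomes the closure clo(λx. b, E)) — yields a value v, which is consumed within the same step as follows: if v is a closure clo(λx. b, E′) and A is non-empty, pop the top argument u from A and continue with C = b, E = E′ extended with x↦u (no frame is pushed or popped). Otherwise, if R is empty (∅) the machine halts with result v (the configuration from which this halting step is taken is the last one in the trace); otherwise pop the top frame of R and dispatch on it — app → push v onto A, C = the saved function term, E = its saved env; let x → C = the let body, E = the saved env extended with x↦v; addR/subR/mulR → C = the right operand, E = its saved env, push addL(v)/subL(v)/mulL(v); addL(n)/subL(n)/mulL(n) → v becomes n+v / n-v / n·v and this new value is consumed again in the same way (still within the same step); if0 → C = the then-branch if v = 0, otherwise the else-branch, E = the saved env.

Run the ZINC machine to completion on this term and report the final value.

0. <C=(((λz. 4) (let p = -4 in 0)) - (let u = ((λu. ((λp. p) u)) 3) in ((λp. ((λw. w) u)) -2))), E=∅, A=∅, R=∅>
1. <C=((λz. 4) (let p = -4 in 0)), E=∅, A=∅, R=[subR]>
2. <C=(let p = -4 in 0), E=∅, A=∅, R=[app :: subR]>
3. <C=-4, E=∅, A=∅, R=[let p :: app :: subR]>
4. <C=0, E={p↦-4}, A=∅, R=[app :: subR]>
5. <C=(λz. 4), E=∅, A=[0], R=[subR]>
6. <C=4, E={z↦0}, A=∅, R=[subR]>
7. <C=(let u = ((λu. ((λp. p) u)) 3) in ((λp. ((λw. w) u)) -2)), E=∅, A=∅, R=[subL(4)]>
8. <C=((λu. ((λp. p) u)) 3), E=∅, A=∅, R=[let u :: subL(4)]>
9. <C=3, E=∅, A=∅, R=[app :: let u :: subL(4)]>
10. <C=(λu. ((λp. p) u)), E=∅, A=[3], R=[let u :: subL(4)]>
11. <C=((λp. p) u), E={u↦3}, A=∅, R=[let u :: subL(4)]>
12. <C=u, E={u↦3}, A=∅, R=[app :: let u :: subL(4)]>
13. <C=(λp. p), E={u↦3}, A=[3], R=[let u :: subL(4)]>
14. <C=p, E={p↦3, u↦3}, A=∅, R=[let u :: subL(4)]>
15. <C=((λp. ((λw. w) u)) -2), E={u↦3}, A=∅, R=[subL(4)]>
16. <C=-2, E={u↦3}, A=∅, R=[app :: subL(4)]>
17. <C=(λp. ((λw. w) u)), E={u↦3}, A=[-2], R=[subL(4)]>
18. <C=((λw. w) u), E={p↦-2, u↦3}, A=∅, R=[subL(4)]>
19. <C=u, E={p↦-2, u↦3}, A=∅, R=[app :: subL(4)]>
20. <C=(λw. w), E={p↦-2, u↦3}, A=[3], R=[subL(4)]>
21. <C=w, E={w↦3, p↦-2, u↦3}, A=∅, R=[subL(4)]>
→ final value 1

Answer: 1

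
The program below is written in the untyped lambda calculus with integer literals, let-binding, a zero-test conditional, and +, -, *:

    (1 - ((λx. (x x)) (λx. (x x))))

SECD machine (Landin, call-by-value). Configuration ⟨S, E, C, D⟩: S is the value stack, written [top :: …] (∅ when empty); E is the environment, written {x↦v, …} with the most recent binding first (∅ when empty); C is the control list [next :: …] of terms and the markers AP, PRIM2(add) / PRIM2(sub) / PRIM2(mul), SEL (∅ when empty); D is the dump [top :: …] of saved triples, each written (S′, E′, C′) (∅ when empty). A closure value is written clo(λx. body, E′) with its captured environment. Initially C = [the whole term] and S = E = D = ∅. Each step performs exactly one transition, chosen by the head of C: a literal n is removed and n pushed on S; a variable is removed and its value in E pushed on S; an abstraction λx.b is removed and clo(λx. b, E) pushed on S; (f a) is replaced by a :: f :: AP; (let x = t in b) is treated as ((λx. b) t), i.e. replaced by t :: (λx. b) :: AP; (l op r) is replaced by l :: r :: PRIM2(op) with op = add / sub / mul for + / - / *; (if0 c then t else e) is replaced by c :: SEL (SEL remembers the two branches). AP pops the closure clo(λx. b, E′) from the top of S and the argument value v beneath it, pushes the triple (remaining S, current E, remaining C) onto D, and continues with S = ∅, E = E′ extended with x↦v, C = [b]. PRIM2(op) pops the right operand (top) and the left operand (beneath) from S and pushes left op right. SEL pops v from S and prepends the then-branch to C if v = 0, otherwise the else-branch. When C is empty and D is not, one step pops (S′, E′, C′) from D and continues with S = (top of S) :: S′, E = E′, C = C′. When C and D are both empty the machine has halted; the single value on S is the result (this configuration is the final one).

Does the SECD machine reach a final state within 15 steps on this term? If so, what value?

0. <S=∅, E=∅, C=[(1 - ((λx. (x x)) (λx. (x x))))], D=∅>
1. <S=∅, E=∅, C=[1 :: ((λx. (x x)) (λx. (x x))) :: PRIM2(sub)], D=∅>
2. <S=[1], E=∅, C=[((λx. (x x)) (λx. (x x))) :: PRIM2(sub)], D=∅>
3. <S=[1], E=∅, C=[(λx. (x x)) :: (λx. (x x)) :: AP :: PRIM2(sub)], D=∅>
4. <S=[clo(λx. (x x), ∅) :: 1], E=∅, C=[(λx. (x x)) :: AP :: PRIM2(sub)], D=∅>
5. <S=[clo(λx. (x x), ∅) :: clo(λx. (x x), ∅) :: 1], E=∅, C=[AP :: PRIM2(sub)], D=∅>
6. <S=∅, E={x↦clo(λx. (x x), ∅)}, C=[(x x)], D=[([1], ∅, [PRIM2(sub)])]>
7. <S=∅, E={x↦clo(λx. (x x), ∅)}, C=[x :: x :: AP], D=[([1], ∅, [PRIM2(sub)])]>
8. <S=[clo(λx. (x x), ∅)], E={x↦clo(λx. (x x), ∅)}, C=[x :: AP], D=[([1], ∅, [PRIM2(sub)])]>
9. <S=[clo(λx. (x x), ∅) :: clo(λx. (x x), ∅)], E={x↦clo(λx. (x x), ∅)}, C=[AP], D=[([1], ∅, [PRIM2(sub)])]>
10. <S=∅, E={x↦clo(λx. (x x), ∅)}, C=[(x x)], D=[(∅, {x↦clo(λx. (x x), ∅)}, ∅) :: ([1], ∅, [PRIM2(sub)])]>
11. <S=∅, E={x↦clo(λx. (x x), ∅)}, C=[x :: x :: AP], D=[(∅, {x↦clo(λx. (x x), ∅)}, ∅) :: ([1], ∅, [PRIM2(sub)])]>
12. <S=[clo(λx. (x x), ∅)], E={x↦clo(λx. (x x), ∅)}, C=[x :: AP], D=[(∅, {x↦clo(λx. (x x), ∅)}, ∅) :: ([1], ∅, [PRIM2(sub)])]>
13. <S=[clo(λx. (x x), ∅) :: clo(λx. (x x), ∅)], E={x↦clo(λx. (x x), ∅)}, C=[AP], D=[(∅, {x↦clo(λx. (x x), ∅)}, ∅) :: ([1], ∅, [PRIM2(sub)])]>
14. <S=∅, E={x↦clo(λx. (x x), ∅)}, C=[(x x)], D=[(∅, {x↦clo(λx. (x x), ∅)}, ∅) :: (∅, {x↦clo(λx. (x x), ∅)}, ∅) :: ([1], ∅, [PRIM2(sub)])]>
15. <S=∅, E={x↦clo(λx. (x x), ∅)}, C=[x :: x :: AP], D=[(∅, {x↦clo(λx. (x x), ∅)}, ∅) :: (∅, {x↦clo(λx. (x x), ∅)}, ∅) :: ([1], ∅, [PRIM2(sub)])]>
→ 15 transitions taken and the configuration is still not final: no result within 15 steps

Answer: DIVERGES (no final state within 15 steps)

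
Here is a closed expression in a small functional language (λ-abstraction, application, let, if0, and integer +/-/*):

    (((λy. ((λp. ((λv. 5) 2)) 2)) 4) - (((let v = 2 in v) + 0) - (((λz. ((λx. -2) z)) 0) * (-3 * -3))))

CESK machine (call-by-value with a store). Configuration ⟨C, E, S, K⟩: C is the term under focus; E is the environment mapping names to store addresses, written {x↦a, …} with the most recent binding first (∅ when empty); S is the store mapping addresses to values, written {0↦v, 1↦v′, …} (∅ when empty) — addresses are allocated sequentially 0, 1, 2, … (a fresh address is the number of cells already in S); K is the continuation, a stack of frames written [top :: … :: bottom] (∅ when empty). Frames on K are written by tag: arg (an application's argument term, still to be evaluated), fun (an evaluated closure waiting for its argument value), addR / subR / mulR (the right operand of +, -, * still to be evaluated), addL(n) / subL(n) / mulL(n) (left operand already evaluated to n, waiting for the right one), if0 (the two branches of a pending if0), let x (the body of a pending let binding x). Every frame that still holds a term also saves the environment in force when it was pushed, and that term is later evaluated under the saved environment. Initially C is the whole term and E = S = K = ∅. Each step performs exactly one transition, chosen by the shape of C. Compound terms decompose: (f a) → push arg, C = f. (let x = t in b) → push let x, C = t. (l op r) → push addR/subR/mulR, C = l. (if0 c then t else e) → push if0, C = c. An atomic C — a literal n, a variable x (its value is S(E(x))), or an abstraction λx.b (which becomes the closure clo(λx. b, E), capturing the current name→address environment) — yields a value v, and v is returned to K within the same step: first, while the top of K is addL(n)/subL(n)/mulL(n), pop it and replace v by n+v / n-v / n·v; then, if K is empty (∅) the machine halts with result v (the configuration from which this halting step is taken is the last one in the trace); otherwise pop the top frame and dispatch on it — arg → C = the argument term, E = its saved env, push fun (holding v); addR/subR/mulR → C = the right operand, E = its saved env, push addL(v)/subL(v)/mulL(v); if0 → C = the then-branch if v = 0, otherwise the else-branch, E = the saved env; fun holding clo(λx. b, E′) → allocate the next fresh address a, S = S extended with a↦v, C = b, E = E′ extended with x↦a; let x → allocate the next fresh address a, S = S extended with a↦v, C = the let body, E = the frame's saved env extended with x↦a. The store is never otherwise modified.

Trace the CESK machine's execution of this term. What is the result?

step 0: [C=(((λy. ((λp. ((λv. 5) 2)) 2)) 4) - (((let v = 2 in v) + 0) - (((λz. ((λx. -2) z)) 0) * (-3 * -3)))) | E=∅ | S=∅ | K=∅]
step 1: [C=((λy. ((λp. ((λv. 5) 2)) 2)) 4) | E=∅ | S=∅ | K=[subR]]
step 2: [C=(λy. ((λp. ((λv. 5) 2)) 2)) | E=∅ | S=∅ | K=[arg :: subR]]
step 3: [C=4 | E=∅ | S=∅ | K=[fun :: subR]]
step 4: [C=((λp. ((λv. 5) 2)) 2) | E={y↦0} | S={0↦4} | K=[subR]]
step 5: [C=(λp. ((λv. 5) 2)) | E={y↦0} | S={0↦4} | K=[arg :: subR]]
step 6: [C=2 | E={y↦0} | S={0↦4} | K=[fun :: subR]]
step 7: [C=((λv. 5) 2) | E={p↦1, y↦0} | S={0↦4, 1↦2} | K=[subR]]
step 8: [C=(λv. 5) | E={p↦1, y↦0} | S={0↦4, 1↦2} | K=[arg :: subR]]
step 9: [C=2 | E={p↦1, y↦0} | S={0↦4, 1↦2} | K=[fun :: subR]]
step 10: [C=5 | E={v↦2, p↦1, y↦0} | S={0↦4, 1↦2, 2↦2} | K=[subR]]
step 11: [C=(((let v = 2 in v) + 0) - (((λz. ((λx. -2) z)) 0) * (-3 * -3))) | E=∅ | S={0↦4, 1↦2, 2↦2} | K=[subL(5)]]
step 12: [C=((let v = 2 in v) + 0) | E=∅ | S={0↦4, 1↦2, 2↦2} | K=[subR :: subL(5)]]
step 13: [C=(let v = 2 in v) | E=∅ | S={0↦4, 1↦2, 2↦2} | K=[addR :: subR :: subL(5)]]
step 14: [C=2 | E=∅ | S={0↦4, 1↦2, 2↦2} | K=[let v :: addR :: subR :: subL(5)]]
step 15: [C=v | E={v↦3} | S={0↦4, 1↦2, 2↦2, 3↦2} | K=[addR :: subR :: subL(5)]]
step 16: [C=0 | E=∅ | S={0↦4, 1↦2, 2↦2, 3↦2} | K=[addL(2) :: subR :: subL(5)]]
step 17: [C=(((λz. ((λx. -2) z)) 0) * (-3 * -3)) | E=∅ | S={0↦4, 1↦2, 2↦2, 3↦2} | K=[subL(2) :: subL(5)]]
step 18: [C=((λz. ((λx. -2) z)) 0) | E=∅ | S={0↦4, 1↦2, 2↦2, 3↦2} | K=[mulR :: subL(2) :: subL(5)]]
step 19: [C=(λz. ((λx. -2) z)) | E=∅ | S={0↦4, 1↦2, 2↦2, 3↦2} | K=[arg :: mulR :: subL(2) :: subL(5)]]
step 20: [C=0 | E=∅ | S={0↦4, 1↦2, 2↦2, 3↦2} | K=[fun :: mulR :: subL(2) :: subL(5)]]
step 21: [C=((λx. -2) z) | E={z↦4} | S={0↦4, 1↦2, 2↦2, 3↦2, 4↦0} | K=[mulR :: subL(2) :: subL(5)]]
step 22: [C=(λx. -2) | E={z↦4} | S={0↦4, 1↦2, 2↦2, 3↦2, 4↦0} | K=[arg :: mulR :: subL(2) :: subL(5)]]
step 23: [C=z | E={z↦4} | S={0↦4, 1↦2, 2↦2, 3↦2, 4↦0} | K=[fun :: mulR :: subL(2) :: subL(5)]]
step 24: [C=-2 | E={x↦5, z↦4} | S={0↦4, 1↦2, 2↦2, 3↦2, 4↦0, 5↦0} | K=[mulR :: subL(2) :: subL(5)]]
step 25: [C=(-3 * -3) | E=∅ | S={0↦4, 1↦2, 2↦2, 3↦2, 4↦0, 5↦0} | K=[mulL(-2) :: subL(2) :: subL(5)]]
step 26: [C=-3 | E=∅ | S={0↦4, 1↦2, 2↦2, 3↦2, 4↦0, 5↦0} | K=[mulR :: mulL(-2) :: subL(2) :: subL(5)]]
step 27: [C=-3 | E=∅ | S={0↦4, 1↦2, 2↦2, 3↦2, 4↦0, 5↦0} | K=[mulL(-3) :: mulL(-2) :: subL(2) :: subL(5)]]
→ final value -15

Answer: -15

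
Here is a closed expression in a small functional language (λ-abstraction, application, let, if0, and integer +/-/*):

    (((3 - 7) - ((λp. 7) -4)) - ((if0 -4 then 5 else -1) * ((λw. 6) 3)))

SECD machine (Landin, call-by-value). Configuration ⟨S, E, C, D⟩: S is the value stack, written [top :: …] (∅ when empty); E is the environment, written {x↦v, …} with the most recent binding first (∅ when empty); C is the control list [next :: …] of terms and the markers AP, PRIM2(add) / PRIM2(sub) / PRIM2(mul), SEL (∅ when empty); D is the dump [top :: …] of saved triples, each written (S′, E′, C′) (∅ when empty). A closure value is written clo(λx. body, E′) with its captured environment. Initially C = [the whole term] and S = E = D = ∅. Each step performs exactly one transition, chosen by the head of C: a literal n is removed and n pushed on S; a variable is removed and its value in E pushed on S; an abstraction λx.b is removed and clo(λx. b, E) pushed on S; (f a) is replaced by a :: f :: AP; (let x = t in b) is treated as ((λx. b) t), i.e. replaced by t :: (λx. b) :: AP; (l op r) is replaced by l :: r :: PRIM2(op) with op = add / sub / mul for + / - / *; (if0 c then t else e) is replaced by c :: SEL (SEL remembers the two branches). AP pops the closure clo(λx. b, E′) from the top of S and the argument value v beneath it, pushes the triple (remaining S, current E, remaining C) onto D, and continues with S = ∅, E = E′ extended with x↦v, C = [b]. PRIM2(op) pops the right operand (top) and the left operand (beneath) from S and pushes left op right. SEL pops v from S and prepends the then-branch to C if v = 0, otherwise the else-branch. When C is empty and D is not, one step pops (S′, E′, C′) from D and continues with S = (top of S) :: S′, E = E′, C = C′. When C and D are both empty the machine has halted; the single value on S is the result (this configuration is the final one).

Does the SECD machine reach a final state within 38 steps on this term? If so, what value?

Answer: -5

Machine steps:
t=0: ⟨S=∅; E=∅; C=[(((3 - 7) - ((λp. 7) -4)) - ((if0 -4 then 5 else -1) * ((λw. 6) 3)))]; D=∅⟩
t=1: ⟨S=∅; E=∅; C=[((3 - 7) - ((λp. 7) -4)) :: ((if0 -4 then 5 else -1) * ((λw. 6) 3)) :: PRIM2(sub)]; D=∅⟩
t=2: ⟨S=∅; E=∅; C=[(3 - 7) :: ((λp. 7) -4) :: PRIM2(sub) :: ((if0 -4 then 5 else -1) * ((λw. 6) 3)) :: PRIM2(sub)]; D=∅⟩
t=3: ⟨S=∅; E=∅; C=[3 :: 7 :: PRIM2(sub) :: ((λp. 7) -4) :: PRIM2(sub) :: ((if0 -4 then 5 else -1) * ((λw. 6) 3)) :: PRIM2(sub)]; D=∅⟩
t=4: ⟨S=[3]; E=∅; C=[7 :: PRIM2(sub) :: ((λp. 7) -4) :: PRIM2(sub) :: ((if0 -4 then 5 else -1) * ((λw. 6) 3)) :: PRIM2(sub)]; D=∅⟩
t=5: ⟨S=[7 :: 3]; E=∅; C=[PRIM2(sub) :: ((λp. 7) -4) :: PRIM2(sub) :: ((if0 -4 then 5 else -1) * ((λw. 6) 3)) :: PRIM2(sub)]; D=∅⟩
t=6: ⟨S=[-4]; E=∅; C=[((λp. 7) -4) :: PRIM2(sub) :: ((if0 -4 then 5 else -1) * ((λw. 6) 3)) :: PRIM2(sub)]; D=∅⟩
t=7: ⟨S=[-4]; E=∅; C=[-4 :: (λp. 7) :: AP :: PRIM2(sub) :: ((if0 -4 then 5 else -1) * ((λw. 6) 3)) :: PRIM2(sub)]; D=∅⟩
t=8: ⟨S=[-4 :: -4]; E=∅; C=[(λp. 7) :: AP :: PRIM2(sub) :: ((if0 -4 then 5 else -1) * ((λw. 6) 3)) :: PRIM2(sub)]; D=∅⟩
t=9: ⟨S=[clo(λp. 7, ∅) :: -4 :: -4]; E=∅; C=[AP :: PRIM2(sub) :: ((if0 -4 then 5 else -1) * ((λw. 6) 3)) :: PRIM2(sub)]; D=∅⟩
t=10: ⟨S=∅; E={p↦-4}; C=[7]; D=[([-4], ∅, [PRIM2(sub) :: ((if0 -4 then 5 else -1) * ((λw. 6) 3)) :: PRIM2(sub)])]⟩
t=11: ⟨S=[7]; E={p↦-4}; C=∅; D=[([-4], ∅, [PRIM2(sub) :: ((if0 -4 then 5 else -1) * ((λw. 6) 3)) :: PRIM2(sub)])]⟩
t=12: ⟨S=[7 :: -4]; E=∅; C=[PRIM2(sub) :: ((if0 -4 then 5 else -1) * ((λw. 6) 3)) :: PRIM2(sub)]; D=∅⟩
t=13: ⟨S=[-11]; E=∅; C=[((if0 -4 then 5 else -1) * ((λw. 6) 3)) :: PRIM2(sub)]; D=∅⟩
t=14: ⟨S=[-11]; E=∅; C=[(if0 -4 then 5 else -1) :: ((λw. 6) 3) :: PRIM2(mul) :: PRIM2(sub)]; D=∅⟩
t=15: ⟨S=[-11]; E=∅; C=[-4 :: SEL :: ((λw. 6) 3) :: PRIM2(mul) :: PRIM2(sub)]; D=∅⟩
t=16: ⟨S=[-4 :: -11]; E=∅; C=[SEL :: ((λw. 6) 3) :: PRIM2(mul) :: PRIM2(sub)]; D=∅⟩
t=17: ⟨S=[-11]; E=∅; C=[-1 :: ((λw. 6) 3) :: PRIM2(mul) :: PRIM2(sub)]; D=∅⟩
t=18: ⟨S=[-1 :: -11]; E=∅; C=[((λw. 6) 3) :: PRIM2(mul) :: PRIM2(sub)]; D=∅⟩
t=19: ⟨S=[-1 :: -11]; E=∅; C=[3 :: (λw. 6) :: AP :: PRIM2(mul) :: PRIM2(sub)]; D=∅⟩
t=20: ⟨S=[3 :: -1 :: -11]; E=∅; C=[(λw. 6) :: AP :: PRIM2(mul) :: PRIM2(sub)]; D=∅⟩
t=21: ⟨S=[clo(λw. 6, ∅) :: 3 :: -1 :: -11]; E=∅; C=[AP :: PRIM2(mul) :: PRIM2(sub)]; D=∅⟩
t=22: ⟨S=∅; E={w↦3}; C=[6]; D=[([-1 :: -11], ∅, [PRIM2(mul) :: PRIM2(sub)])]⟩
t=23: ⟨S=[6]; E={w↦3}; C=∅; D=[([-1 :: -11], ∅, [PRIM2(mul) :: PRIM2(sub)])]⟩
t=24: ⟨S=[6 :: -1 :: -11]; E=∅; C=[PRIM2(mul) :: PRIM2(sub)]; D=∅⟩
t=25: ⟨S=[-6 :: -11]; E=∅; C=[PRIM2(sub)]; D=∅⟩
t=26: ⟨S=[-5]; E=∅; C=∅; D=∅⟩
→ final value -5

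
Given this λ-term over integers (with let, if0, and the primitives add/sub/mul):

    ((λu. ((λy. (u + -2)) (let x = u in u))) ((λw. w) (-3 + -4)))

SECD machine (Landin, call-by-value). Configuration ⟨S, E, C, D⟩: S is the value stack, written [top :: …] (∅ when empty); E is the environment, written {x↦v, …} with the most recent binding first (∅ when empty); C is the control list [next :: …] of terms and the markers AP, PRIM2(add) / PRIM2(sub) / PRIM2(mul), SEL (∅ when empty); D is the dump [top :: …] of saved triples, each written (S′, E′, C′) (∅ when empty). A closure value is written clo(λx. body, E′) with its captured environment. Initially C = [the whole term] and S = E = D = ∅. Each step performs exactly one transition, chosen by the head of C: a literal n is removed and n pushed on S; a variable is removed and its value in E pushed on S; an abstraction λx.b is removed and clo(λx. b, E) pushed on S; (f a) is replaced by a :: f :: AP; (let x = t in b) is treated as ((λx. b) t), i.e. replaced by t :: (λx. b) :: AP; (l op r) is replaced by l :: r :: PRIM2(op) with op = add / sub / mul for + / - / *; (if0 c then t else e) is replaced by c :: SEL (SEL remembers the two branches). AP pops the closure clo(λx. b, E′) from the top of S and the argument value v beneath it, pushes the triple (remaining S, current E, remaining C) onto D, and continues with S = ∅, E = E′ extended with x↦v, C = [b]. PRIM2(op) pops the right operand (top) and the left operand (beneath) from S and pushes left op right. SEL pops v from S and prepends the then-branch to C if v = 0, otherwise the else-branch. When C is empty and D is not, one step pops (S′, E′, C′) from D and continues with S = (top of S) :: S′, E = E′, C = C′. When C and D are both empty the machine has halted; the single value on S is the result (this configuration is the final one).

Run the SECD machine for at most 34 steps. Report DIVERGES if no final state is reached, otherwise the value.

Answer: -9

Machine steps:
[0] <S=∅, E=∅, C=[((λu. ((λy. (u + -2)) (let x = u in u))) ((λw. w) (-3 + -4)))], D=∅>
[1] <S=∅, E=∅, C=[((λw. w) (-3 + -4)) :: (λu. ((λy. (u + -2)) (let x = u in u))) :: AP], D=∅>
[2] <S=∅, E=∅, C=[(-3 + -4) :: (λw. w) :: AP :: (λu. ((λy. (u + -2)) (let x = u in u))) :: AP], D=∅>
[3] <S=∅, E=∅, C=[-3 :: -4 :: PRIM2(add) :: (λw. w) :: AP :: (λu. ((λy. (u + -2)) (let x = u in u))) :: AP], D=∅>
[4] <S=[-3], E=∅, C=[-4 :: PRIM2(add) :: (λw. w) :: AP :: (λu. ((λy. (u + -2)) (let x = u in u))) :: AP], D=∅>
[5] <S=[-4 :: -3], E=∅, C=[PRIM2(add) :: (λw. w) :: AP :: (λu. ((λy. (u + -2)) (let x = u in u))) :: AP], D=∅>
[6] <S=[-7], E=∅, C=[(λw. w) :: AP :: (λu. ((λy. (u + -2)) (let x = u in u))) :: AP], D=∅>
[7] <S=[clo(λw. w, ∅) :: -7], E=∅, C=[AP :: (λu. ((λy. (u + -2)) (let x = u in u))) :: AP], D=∅>
[8] <S=∅, E={w↦-7}, C=[w], D=[(∅, ∅, [(λu. ((λy. (u + -2)) (let x = u in u))) :: AP])]>
[9] <S=[-7], E={w↦-7}, C=∅, D=[(∅, ∅, [(λu. ((λy. (u + -2)) (let x = u in u))) :: AP])]>
[10] <S=[-7], E=∅, C=[(λu. ((λy. (u + -2)) (let x = u in u))) :: AP], D=∅>
[11] <S=[clo(λu. ((λy. (u + -2)) (let x = u in u)), ∅) :: -7], E=∅, C=[AP], D=∅>
[12] <S=∅, E={u↦-7}, C=[((λy. (u + -2)) (let x = u in u))], D=[(∅, ∅, ∅)]>
[13] <S=∅, E={u↦-7}, C=[(let x = u in u) :: (λy. (u + -2)) :: AP], D=[(∅, ∅, ∅)]>
[14] <S=∅, E={u↦-7}, C=[u :: (λx. u) :: AP :: (λy. (u + -2)) :: AP], D=[(∅, ∅, ∅)]>
[15] <S=[-7], E={u↦-7}, C=[(λx. u) :: AP :: (λy. (u + -2)) :: AP], D=[(∅, ∅, ∅)]>
[16] <S=[clo(λx. u, {u↦-7}) :: -7], E={u↦-7}, C=[AP :: (λy. (u + -2)) :: AP], D=[(∅, ∅, ∅)]>
[17] <S=∅, E={x↦-7, u↦-7}, C=[u], D=[(∅, {u↦-7}, [(λy. (u + -2)) :: AP]) :: (∅, ∅, ∅)]>
[18] <S=[-7], E={x↦-7, u↦-7}, C=∅, D=[(∅, {u↦-7}, [(λy. (u + -2)) :: AP]) :: (∅, ∅, ∅)]>
[19] <S=[-7], E={u↦-7}, C=[(λy. (u + -2)) :: AP], D=[(∅, ∅, ∅)]>
[20] <S=[clo(λy. (u + -2), {u↦-7}) :: -7], E={u↦-7}, C=[AP], D=[(∅, ∅, ∅)]>
[21] <S=∅, E={y↦-7, u↦-7}, C=[(u + -2)], D=[(∅, {u↦-7}, ∅) :: (∅, ∅, ∅)]>
[22] <S=∅, E={y↦-7, u↦-7}, C=[u :: -2 :: PRIM2(add)], D=[(∅, {u↦-7}, ∅) :: (∅, ∅, ∅)]>
[23] <S=[-7], E={y↦-7, u↦-7}, C=[-2 :: PRIM2(add)], D=[(∅, {u↦-7}, ∅) :: (∅, ∅, ∅)]>
[24] <S=[-2 :: -7], E={y↦-7, u↦-7}, C=[PRIM2(add)], D=[(∅, {u↦-7}, ∅) :: (∅, ∅, ∅)]>
[25] <S=[-9], E={y↦-7, u↦-7}, C=∅, D=[(∅, {u↦-7}, ∅) :: (∅, ∅, ∅)]>
[26] <S=[-9], E={u↦-7}, C=∅, D=[(∅, ∅, ∅)]>
[27] <S=[-9], E=∅, C=∅, D=∅>
→ final value -9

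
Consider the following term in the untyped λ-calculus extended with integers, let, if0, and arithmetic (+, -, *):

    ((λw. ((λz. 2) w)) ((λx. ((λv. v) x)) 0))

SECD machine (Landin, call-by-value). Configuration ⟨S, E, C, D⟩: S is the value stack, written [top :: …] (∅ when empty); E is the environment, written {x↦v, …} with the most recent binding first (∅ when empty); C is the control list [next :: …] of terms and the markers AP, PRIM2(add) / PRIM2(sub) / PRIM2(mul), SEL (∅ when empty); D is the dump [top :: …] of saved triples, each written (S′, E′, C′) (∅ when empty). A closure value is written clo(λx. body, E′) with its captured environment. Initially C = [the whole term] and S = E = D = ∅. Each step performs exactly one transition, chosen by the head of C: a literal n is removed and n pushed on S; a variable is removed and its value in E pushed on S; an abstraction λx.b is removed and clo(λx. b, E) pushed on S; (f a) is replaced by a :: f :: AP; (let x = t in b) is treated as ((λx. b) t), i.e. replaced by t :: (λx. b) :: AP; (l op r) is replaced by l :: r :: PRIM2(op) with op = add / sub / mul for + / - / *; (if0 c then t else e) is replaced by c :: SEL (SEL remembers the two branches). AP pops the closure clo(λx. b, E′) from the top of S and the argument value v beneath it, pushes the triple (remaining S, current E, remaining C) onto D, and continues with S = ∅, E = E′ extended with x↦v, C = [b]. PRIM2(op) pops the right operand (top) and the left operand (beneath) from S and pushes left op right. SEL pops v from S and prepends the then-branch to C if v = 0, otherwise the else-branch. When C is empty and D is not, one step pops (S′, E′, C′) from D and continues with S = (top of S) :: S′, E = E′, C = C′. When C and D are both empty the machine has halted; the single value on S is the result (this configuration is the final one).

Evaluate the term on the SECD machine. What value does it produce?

Answer: 2

Machine steps:
0. ⟨S=∅; E=∅; C=[((λw. ((λz. 2) w)) ((λx. ((λv. v) x)) 0))]; D=∅⟩
1. ⟨S=∅; E=∅; C=[((λx. ((λv. v) x)) 0) :: (λw. ((λz. 2) w)) :: AP]; D=∅⟩
2. ⟨S=∅; E=∅; C=[0 :: (λx. ((λv. v) x)) :: AP :: (λw. ((λz. 2) w)) :: AP]; D=∅⟩
3. ⟨S=[0]; E=∅; C=[(λx. ((λv. v) x)) :: AP :: (λw. ((λz. 2) w)) :: AP]; D=∅⟩
4. ⟨S=[clo(λx. ((λv. v) x), ∅) :: 0]; E=∅; C=[AP :: (λw. ((λz. 2) w)) :: AP]; D=∅⟩
5. ⟨S=∅; E={x↦0}; C=[((λv. v) x)]; D=[(∅, ∅, [(λw. ((λz. 2) w)) :: AP])]⟩
6. ⟨S=∅; E={x↦0}; C=[x :: (λv. v) :: AP]; D=[(∅, ∅, [(λw. ((λz. 2) w)) :: AP])]⟩
7. ⟨S=[0]; E={x↦0}; C=[(λv. v) :: AP]; D=[(∅, ∅, [(λw. ((λz. 2) w)) :: AP])]⟩
8. ⟨S=[clo(λv. v, {x↦0}) :: 0]; E={x↦0}; C=[AP]; D=[(∅, ∅, [(λw. ((λz. 2) w)) :: AP])]⟩
9. ⟨S=∅; E={v↦0, x↦0}; C=[v]; D=[(∅, {x↦0}, ∅) :: (∅, ∅, [(λw. ((λz. 2) w)) :: AP])]⟩
10. ⟨S=[0]; E={v↦0, x↦0}; C=∅; D=[(∅, {x↦0}, ∅) :: (∅, ∅, [(λw. ((λz. 2) w)) :: AP])]⟩
11. ⟨S=[0]; E={x↦0}; C=∅; D=[(∅, ∅, [(λw. ((λz. 2) w)) :: AP])]⟩
12. ⟨S=[0]; E=∅; C=[(λw. ((λz. 2) w)) :: AP]; D=∅⟩
13. ⟨S=[clo(λw. ((λz. 2) w), ∅) :: 0]; E=∅; C=[AP]; D=∅⟩
14. ⟨S=∅; E={w↦0}; C=[((λz. 2) w)]; D=[(∅, ∅, ∅)]⟩
15. ⟨S=∅; E={w↦0}; C=[w :: (λz. 2) :: AP]; D=[(∅, ∅, ∅)]⟩
16. ⟨S=[0]; E={w↦0}; C=[(λz. 2) :: AP]; D=[(∅, ∅, ∅)]⟩
17. ⟨S=[clo(λz. 2, {w↦0}) :: 0]; E={w↦0}; C=[AP]; D=[(∅, ∅, ∅)]⟩
18. ⟨S=∅; E={z↦0, w↦0}; C=[2]; D=[(∅, {w↦0}, ∅) :: (∅, ∅, ∅)]⟩
19. ⟨S=[2]; E={z↦0, w↦0}; C=∅; D=[(∅, {w↦0}, ∅) :: (∅, ∅, ∅)]⟩
20. ⟨S=[2]; E={w↦0}; C=∅; D=[(∅, ∅, ∅)]⟩
21. ⟨S=[2]; E=∅; C=∅; D=∅⟩
→ final value 2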